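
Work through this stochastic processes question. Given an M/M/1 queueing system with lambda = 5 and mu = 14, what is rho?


rho = lambda/mu
= 5/14
= 0.3571

0.3571


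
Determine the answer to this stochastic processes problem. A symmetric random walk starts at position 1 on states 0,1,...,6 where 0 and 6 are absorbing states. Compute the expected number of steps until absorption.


For symmetric RW on 0,...,N with absorbing barriers, E(i) = i*(N-i)
E(1) = 1 * 5 = 5

5


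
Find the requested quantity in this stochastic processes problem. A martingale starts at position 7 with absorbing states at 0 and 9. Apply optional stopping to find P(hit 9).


By optional stopping theorem: E(M at tau) = M(0) = 7
P(hit 9)*9 + P(hit 0)*0 = 7
P(hit 9) = (7 - 0)/(9 - 0) = 7/9 = 0.7778

0.7778


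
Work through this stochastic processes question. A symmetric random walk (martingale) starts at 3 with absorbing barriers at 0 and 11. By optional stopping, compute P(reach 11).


By optional stopping theorem: E(M at tau) = M(0) = 3
P(hit 11)*11 + P(hit 0)*0 = 3
P(hit 11) = (3 - 0)/(11 - 0) = 3/11 = 0.2727

0.2727


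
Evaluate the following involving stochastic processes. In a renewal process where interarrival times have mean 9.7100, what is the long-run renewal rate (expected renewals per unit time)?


Long-run renewal rate = 1/E(X)
= 1/9.7100
= 0.1030

0.1030


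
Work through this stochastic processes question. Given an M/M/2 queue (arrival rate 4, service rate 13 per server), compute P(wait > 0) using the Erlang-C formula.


a = lambda/mu = 0.3077
rho = a/c = 0.1538
Erlang-C formula applied:
C(c,a) = 0.0410

0.0410


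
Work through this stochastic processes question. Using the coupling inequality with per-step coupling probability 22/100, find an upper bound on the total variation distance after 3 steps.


TV distance bound <= (1-delta)^n
= (1 - 0.2200)^3
= 0.7800^3
= 0.4746

0.4746


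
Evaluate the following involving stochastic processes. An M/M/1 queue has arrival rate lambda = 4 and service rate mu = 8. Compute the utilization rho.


rho = lambda/mu
= 4/8
= 0.5000

0.5000


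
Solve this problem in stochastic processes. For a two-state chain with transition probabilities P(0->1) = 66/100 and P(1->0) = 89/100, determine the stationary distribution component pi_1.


Stationary distribution: pi_0 = p10/(p01+p10), pi_1 = p01/(p01+p10)
p01 = 0.6600, p10 = 0.8900
pi_1 = 0.4258

0.4258


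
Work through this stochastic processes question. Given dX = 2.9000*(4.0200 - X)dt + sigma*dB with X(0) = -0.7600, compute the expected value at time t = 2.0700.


E[X(t)] = mu + (X(0) - mu)*exp(-theta*t)
= 4.0200 + (-0.7600 - 4.0200)*exp(-2.9000*2.0700)
= 4.0200 + -4.7800 * 0.0025
= 4.0082

4.0082


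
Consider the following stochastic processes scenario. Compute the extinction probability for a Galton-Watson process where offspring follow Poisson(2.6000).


Since mu = 2.6000 > 1, extinction prob q < 1.
Solve s = exp(mu*(s-1)) iteratively.
q = 0.0951

0.0951


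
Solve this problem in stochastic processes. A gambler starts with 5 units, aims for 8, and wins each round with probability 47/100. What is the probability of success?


Gambler's ruin formula:
r = q/p = 0.5300/0.4700 = 1.1277
P(win) = (1 - r^i)/(1 - r^N)
= (1 - 1.1277^5)/(1 - 1.1277^8)
= 0.5100

0.5100


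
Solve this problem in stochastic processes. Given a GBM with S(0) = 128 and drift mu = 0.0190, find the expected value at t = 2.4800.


E[S(t)] = S(0) * exp(mu * t)
= 128 * exp(0.0190 * 2.4800)
= 128 * 1.0482
= 134.1757

134.1757


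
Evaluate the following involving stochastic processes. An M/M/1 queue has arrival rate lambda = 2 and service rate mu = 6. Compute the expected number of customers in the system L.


rho = 2/6 = 0.3333
L = rho/(1-rho)
= 0.3333/0.6667
= 0.5000

0.5000


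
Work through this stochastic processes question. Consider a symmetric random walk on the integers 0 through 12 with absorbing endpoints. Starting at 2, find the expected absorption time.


For symmetric RW on 0,...,N with absorbing barriers, E(i) = i*(N-i)
E(2) = 2 * 10 = 20

20


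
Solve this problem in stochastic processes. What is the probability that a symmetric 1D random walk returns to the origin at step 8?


P(S(8) = 0) = C(8,4) / 4^4
= 70 / 256
= 0.2734

0.2734


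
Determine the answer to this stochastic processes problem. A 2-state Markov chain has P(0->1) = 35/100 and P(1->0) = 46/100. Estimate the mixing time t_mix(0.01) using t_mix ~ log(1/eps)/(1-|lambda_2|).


lambda_2 = |1 - p01 - p10| = |1 - 0.3500 - 0.4600| = 0.1900
t_mix ~ log(1/eps)/(1 - |lambda_2|)
= log(100)/(1 - 0.1900) = 4.6052/0.8100
= 5.6854

5.6854


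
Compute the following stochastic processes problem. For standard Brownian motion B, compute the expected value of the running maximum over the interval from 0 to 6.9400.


E(max B(s)) = sqrt(2t/pi)
= sqrt(2*6.9400/pi)
= sqrt(4.4181)
= 2.1019

2.1019


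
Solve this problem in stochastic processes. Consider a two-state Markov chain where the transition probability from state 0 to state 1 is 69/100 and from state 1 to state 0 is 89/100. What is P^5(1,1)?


Computing P^5 by matrix multiplication.
P = [[0.3100, 0.6900], [0.8900, 0.1100]]
After raising P to the power 5:
P^5(1,1) = 0.3997

0.3997


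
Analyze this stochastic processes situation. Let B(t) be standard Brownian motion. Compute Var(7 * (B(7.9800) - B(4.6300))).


Var(alpha*(B(t)-B(s))) = alpha^2 * (t-s)
= 7^2 * (7.9800 - 4.6300)
= 49 * 3.3500
= 164.1500

164.1500


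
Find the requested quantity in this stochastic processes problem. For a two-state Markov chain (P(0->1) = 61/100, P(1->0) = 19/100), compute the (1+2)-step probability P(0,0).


P^3 = P^1 * P^2
Computing via matrix multiplication of the transition matrix.
Entry (0,0) of P^3 = 0.2436

0.2436


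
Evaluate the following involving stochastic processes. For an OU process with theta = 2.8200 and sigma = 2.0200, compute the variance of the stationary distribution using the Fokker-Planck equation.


Stationary variance = sigma^2 / (2*theta)
= 2.0200^2 / (2*2.8200)
= 4.0804 / 5.6400
= 0.7235

0.7235


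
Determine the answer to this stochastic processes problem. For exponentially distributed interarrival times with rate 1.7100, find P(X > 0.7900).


P(X > t) = exp(-lambda * t)
= exp(-1.7100 * 0.7900)
= exp(-1.3509) = 0.2590

0.2590


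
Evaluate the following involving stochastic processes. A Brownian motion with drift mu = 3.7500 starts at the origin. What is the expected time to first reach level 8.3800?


Expected first passage time = a/mu
= 8.3800/3.7500
= 2.2347

2.2347


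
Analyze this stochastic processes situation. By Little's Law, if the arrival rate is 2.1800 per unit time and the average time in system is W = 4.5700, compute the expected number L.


Little's Law: L = lambda * W
= 2.1800 * 4.5700
= 9.9626

9.9626


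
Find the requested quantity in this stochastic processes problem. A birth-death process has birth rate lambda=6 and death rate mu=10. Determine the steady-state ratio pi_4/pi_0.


For birth-death process, pi_n/pi_0 = (lambda/mu)^n
= (6/10)^4
= 0.1296

0.1296


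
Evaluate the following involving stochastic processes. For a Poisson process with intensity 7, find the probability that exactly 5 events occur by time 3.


P(N(t)=k) = (lambda*t)^k * exp(-lambda*t) / k!
lambda*t = 21
= 21^5 * exp(-21) / 5!
= 4084101 * 7.5826e-10 / 120
= 2.5807e-05

2.5807e-05


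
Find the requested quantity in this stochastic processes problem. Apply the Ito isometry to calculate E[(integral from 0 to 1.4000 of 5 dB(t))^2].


By Ito isometry: E[(int f dB)^2] = int f^2 dt
= 5^2 * 1.4000
= 25 * 1.4000 = 35.0000

35.0000


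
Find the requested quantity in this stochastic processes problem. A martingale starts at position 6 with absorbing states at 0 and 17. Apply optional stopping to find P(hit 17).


By optional stopping theorem: E(M at tau) = M(0) = 6
P(hit 17)*17 + P(hit 0)*0 = 6
P(hit 17) = (6 - 0)/(17 - 0) = 6/17 = 0.3529

0.3529


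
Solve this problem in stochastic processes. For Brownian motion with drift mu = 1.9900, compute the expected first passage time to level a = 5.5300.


Expected first passage time = a/mu
= 5.5300/1.9900
= 2.7789

2.7789


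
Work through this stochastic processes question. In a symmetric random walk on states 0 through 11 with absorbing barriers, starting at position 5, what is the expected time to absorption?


For symmetric RW on 0,...,N with absorbing barriers, E(i) = i*(N-i)
E(5) = 5 * 6 = 30

30


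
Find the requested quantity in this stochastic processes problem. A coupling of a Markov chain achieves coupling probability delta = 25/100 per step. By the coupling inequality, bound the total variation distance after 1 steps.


TV distance bound <= (1-delta)^n
= (1 - 0.2500)^1
= 0.7500^1
= 0.7500

0.7500


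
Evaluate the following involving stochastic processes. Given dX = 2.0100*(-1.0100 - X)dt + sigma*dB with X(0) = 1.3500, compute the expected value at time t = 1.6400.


E[X(t)] = mu + (X(0) - mu)*exp(-theta*t)
= -1.0100 + (1.3500 - -1.0100)*exp(-2.0100*1.6400)
= -1.0100 + 2.3600 * 0.0370
= -0.9226

-0.9226


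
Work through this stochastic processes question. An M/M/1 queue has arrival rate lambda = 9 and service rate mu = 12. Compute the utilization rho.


rho = lambda/mu
= 9/12
= 0.7500

0.7500


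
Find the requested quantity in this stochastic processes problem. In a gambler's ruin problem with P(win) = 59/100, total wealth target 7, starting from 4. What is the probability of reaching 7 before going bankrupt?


Gambler's ruin formula:
r = q/p = 0.4100/0.5900 = 0.6949
P(win) = (1 - r^i)/(1 - r^N)
= (1 - 0.6949^4)/(1 - 0.6949^7)
= 0.8319

0.8319


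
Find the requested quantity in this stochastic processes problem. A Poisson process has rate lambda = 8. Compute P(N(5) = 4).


P(N(t)=k) = (lambda*t)^k * exp(-lambda*t) / k!
lambda*t = 40
= 40^4 * exp(-40) / 4!
= 2560000 * 4.2484e-18 / 24
= 4.5316e-13

4.5316e-13


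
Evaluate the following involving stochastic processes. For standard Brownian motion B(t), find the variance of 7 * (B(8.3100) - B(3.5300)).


Var(alpha*(B(t)-B(s))) = alpha^2 * (t-s)
= 7^2 * (8.3100 - 3.5300)
= 49 * 4.7800
= 234.2200

234.2200


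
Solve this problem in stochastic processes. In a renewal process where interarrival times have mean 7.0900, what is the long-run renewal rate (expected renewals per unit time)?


Long-run renewal rate = 1/E(X)
= 1/7.0900
= 0.1410

0.1410


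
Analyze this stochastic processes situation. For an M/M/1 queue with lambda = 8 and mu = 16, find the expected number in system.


rho = 8/16 = 0.5000
L = rho/(1-rho)
= 0.5000/0.5000
= 1.0000

1.0000


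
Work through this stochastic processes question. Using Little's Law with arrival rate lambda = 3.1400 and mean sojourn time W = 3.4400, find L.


Little's Law: L = lambda * W
= 3.1400 * 3.4400
= 10.8016

10.8016


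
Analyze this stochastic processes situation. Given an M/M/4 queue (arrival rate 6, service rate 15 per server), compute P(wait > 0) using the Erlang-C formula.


a = lambda/mu = 0.4000
rho = a/c = 0.1000
Erlang-C formula applied:
C(c,a) = 7.9444e-04

7.9444e-04


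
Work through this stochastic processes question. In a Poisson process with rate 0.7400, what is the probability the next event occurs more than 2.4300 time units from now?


P(X > t) = exp(-lambda * t)
= exp(-0.7400 * 2.4300)
= exp(-1.7982) = 0.1656

0.1656


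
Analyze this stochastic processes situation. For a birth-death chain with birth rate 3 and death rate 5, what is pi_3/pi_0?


For birth-death process, pi_n/pi_0 = (lambda/mu)^n
= (3/5)^3
= 0.2160

0.2160


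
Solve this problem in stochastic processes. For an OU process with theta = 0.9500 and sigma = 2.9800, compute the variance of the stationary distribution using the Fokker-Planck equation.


Stationary variance = sigma^2 / (2*theta)
= 2.9800^2 / (2*0.9500)
= 8.8804 / 1.9000
= 4.6739

4.6739


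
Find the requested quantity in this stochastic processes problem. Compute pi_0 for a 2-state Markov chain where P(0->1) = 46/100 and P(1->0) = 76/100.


Stationary distribution: pi_0 = p10/(p01+p10), pi_1 = p01/(p01+p10)
p01 = 0.4600, p10 = 0.7600
pi_0 = 0.6230

0.6230


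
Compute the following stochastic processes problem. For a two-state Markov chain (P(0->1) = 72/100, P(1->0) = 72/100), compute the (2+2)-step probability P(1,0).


P^4 = P^2 * P^2
Computing via matrix multiplication of the transition matrix.
Entry (1,0) of P^4 = 0.4813

0.4813


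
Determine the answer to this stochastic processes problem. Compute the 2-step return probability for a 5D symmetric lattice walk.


P(return in 2 steps) = P(reverse first step) = 1/(2d)
= 1/10
= 0.1000

0.1000


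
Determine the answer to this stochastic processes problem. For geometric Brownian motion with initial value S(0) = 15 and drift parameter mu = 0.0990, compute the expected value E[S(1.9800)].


E[S(t)] = S(0) * exp(mu * t)
= 15 * exp(0.0990 * 1.9800)
= 15 * 1.2166
= 18.2483

18.2483


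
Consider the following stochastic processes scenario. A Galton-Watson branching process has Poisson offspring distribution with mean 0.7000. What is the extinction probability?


Since mu = 0.7000 <= 1, extinction probability = 1.

1.0000


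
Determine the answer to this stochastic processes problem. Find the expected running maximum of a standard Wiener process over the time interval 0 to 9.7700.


E(max B(s)) = sqrt(2t/pi)
= sqrt(2*9.7700/pi)
= sqrt(6.2198)
= 2.4939

2.4939


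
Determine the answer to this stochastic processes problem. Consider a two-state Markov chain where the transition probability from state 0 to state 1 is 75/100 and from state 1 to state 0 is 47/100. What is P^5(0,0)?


Computing P^5 by matrix multiplication.
P = [[0.2500, 0.7500], [0.4700, 0.5300]]
After raising P to the power 5:
P^5(0,0) = 0.3849

0.3849


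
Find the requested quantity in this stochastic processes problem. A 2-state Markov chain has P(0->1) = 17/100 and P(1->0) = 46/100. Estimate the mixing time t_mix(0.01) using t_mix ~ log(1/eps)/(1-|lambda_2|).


lambda_2 = |1 - p01 - p10| = |1 - 0.1700 - 0.4600| = 0.3700
t_mix ~ log(1/eps)/(1 - |lambda_2|)
= log(100)/(1 - 0.3700) = 4.6052/0.6300
= 7.3098

7.3098


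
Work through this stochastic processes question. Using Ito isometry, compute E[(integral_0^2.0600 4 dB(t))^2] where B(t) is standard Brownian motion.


By Ito isometry: E[(int f dB)^2] = int f^2 dt
= 4^2 * 2.0600
= 16 * 2.0600 = 32.9600

32.9600


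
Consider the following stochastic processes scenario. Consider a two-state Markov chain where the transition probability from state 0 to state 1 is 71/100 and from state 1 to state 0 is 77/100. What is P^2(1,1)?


Computing P^2 by matrix multiplication.
P = [[0.2900, 0.7100], [0.7700, 0.2300]]
After raising P to the power 2:
P^2(1,1) = 0.5996

0.5996


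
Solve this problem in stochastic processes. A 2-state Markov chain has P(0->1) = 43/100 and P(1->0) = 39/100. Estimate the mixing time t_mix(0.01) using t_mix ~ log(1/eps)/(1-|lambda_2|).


lambda_2 = |1 - p01 - p10| = |1 - 0.4300 - 0.3900| = 0.1800
t_mix ~ log(1/eps)/(1 - |lambda_2|)
= log(100)/(1 - 0.1800) = 4.6052/0.8200
= 5.6161

5.6161


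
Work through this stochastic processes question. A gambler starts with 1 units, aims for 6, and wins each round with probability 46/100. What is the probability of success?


Gambler's ruin formula:
r = q/p = 0.5400/0.4600 = 1.1739
P(win) = (1 - r^i)/(1 - r^N)
= (1 - 1.1739^1)/(1 - 1.1739^6)
= 0.1075

0.1075


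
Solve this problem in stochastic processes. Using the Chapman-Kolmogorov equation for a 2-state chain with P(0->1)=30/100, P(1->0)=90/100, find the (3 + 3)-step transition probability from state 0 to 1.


P^6 = P^3 * P^3
Computing via matrix multiplication of the transition matrix.
Entry (0,1) of P^6 = 0.2500

0.2500


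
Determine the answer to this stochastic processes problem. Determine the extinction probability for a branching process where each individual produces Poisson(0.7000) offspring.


Since mu = 0.7000 <= 1, extinction probability = 1.

1.0000


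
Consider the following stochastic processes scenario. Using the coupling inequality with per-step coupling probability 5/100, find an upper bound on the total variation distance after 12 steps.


TV distance bound <= (1-delta)^n
= (1 - 0.0500)^12
= 0.9500^12
= 0.5404

0.5404


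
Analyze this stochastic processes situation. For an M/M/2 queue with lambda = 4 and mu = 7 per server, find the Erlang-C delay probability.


a = lambda/mu = 0.5714
rho = a/c = 0.2857
Erlang-C formula applied:
C(c,a) = 0.1270

0.1270


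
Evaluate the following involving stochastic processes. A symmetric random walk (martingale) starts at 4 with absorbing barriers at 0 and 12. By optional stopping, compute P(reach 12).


By optional stopping theorem: E(M at tau) = M(0) = 4
P(hit 12)*12 + P(hit 0)*0 = 4
P(hit 12) = (4 - 0)/(12 - 0) = 1/3 = 0.3333

0.3333


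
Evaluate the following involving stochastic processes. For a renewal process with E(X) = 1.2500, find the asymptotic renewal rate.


Long-run renewal rate = 1/E(X)
= 1/1.2500
= 0.8000

0.8000


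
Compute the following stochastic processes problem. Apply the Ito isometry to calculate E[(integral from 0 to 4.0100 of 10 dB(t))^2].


By Ito isometry: E[(int f dB)^2] = int f^2 dt
= 10^2 * 4.0100
= 100 * 4.0100 = 401.0000

401.0000


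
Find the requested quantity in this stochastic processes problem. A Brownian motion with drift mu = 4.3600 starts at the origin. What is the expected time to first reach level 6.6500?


Expected first passage time = a/mu
= 6.6500/4.3600
= 1.5252

1.5252


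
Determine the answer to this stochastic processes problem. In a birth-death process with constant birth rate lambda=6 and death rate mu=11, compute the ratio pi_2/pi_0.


For birth-death process, pi_n/pi_0 = (lambda/mu)^n
= (6/11)^2
= 0.2975

0.2975


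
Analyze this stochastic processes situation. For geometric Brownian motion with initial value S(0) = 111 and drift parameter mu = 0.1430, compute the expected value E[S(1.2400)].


E[S(t)] = S(0) * exp(mu * t)
= 111 * exp(0.1430 * 1.2400)
= 111 * 1.1940
= 132.5355

132.5355


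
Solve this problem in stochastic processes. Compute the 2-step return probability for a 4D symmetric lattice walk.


P(return in 2 steps) = P(reverse first step) = 1/(2d)
= 1/8
= 0.1250

0.1250


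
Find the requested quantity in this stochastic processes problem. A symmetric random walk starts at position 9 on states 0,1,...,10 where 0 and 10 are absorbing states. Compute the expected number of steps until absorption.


For symmetric RW on 0,...,N with absorbing barriers, E(i) = i*(N-i)
E(9) = 9 * 1 = 9

9


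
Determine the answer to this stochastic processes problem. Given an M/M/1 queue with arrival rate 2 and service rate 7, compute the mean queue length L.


rho = 2/7 = 0.2857
L = rho/(1-rho)
= 0.2857/0.7143
= 0.4000

0.4000


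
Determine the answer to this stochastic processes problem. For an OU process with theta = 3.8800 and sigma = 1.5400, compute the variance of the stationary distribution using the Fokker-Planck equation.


Stationary variance = sigma^2 / (2*theta)
= 1.5400^2 / (2*3.8800)
= 2.3716 / 7.7600
= 0.3056

0.3056


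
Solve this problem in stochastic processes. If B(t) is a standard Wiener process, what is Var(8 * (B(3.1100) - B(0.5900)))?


Var(alpha*(B(t)-B(s))) = alpha^2 * (t-s)
= 8^2 * (3.1100 - 0.5900)
= 64 * 2.5200
= 161.2800

161.2800


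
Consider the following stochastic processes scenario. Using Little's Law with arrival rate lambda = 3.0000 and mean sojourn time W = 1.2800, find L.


Little's Law: L = lambda * W
= 3.0000 * 1.2800
= 3.8400

3.8400


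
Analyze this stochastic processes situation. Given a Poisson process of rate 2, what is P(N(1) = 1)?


P(N(t)=k) = (lambda*t)^k * exp(-lambda*t) / k!
lambda*t = 2
= 2^1 * exp(-2) / 1!
= 2 * 0.1353 / 1
= 0.2707

0.2707


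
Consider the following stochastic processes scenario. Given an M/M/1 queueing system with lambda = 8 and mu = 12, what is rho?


rho = lambda/mu
= 8/12
= 0.6667

0.6667


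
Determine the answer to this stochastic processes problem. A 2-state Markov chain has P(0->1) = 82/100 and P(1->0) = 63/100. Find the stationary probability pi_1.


Stationary distribution: pi_0 = p10/(p01+p10), pi_1 = p01/(p01+p10)
p01 = 0.8200, p10 = 0.6300
pi_1 = 0.5655

0.5655


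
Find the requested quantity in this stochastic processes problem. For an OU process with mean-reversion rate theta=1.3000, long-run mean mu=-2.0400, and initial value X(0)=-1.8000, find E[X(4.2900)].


E[X(t)] = mu + (X(0) - mu)*exp(-theta*t)
= -2.0400 + (-1.8000 - -2.0400)*exp(-1.3000*4.2900)
= -2.0400 + 0.2400 * 0.0038
= -2.0391

-2.0391


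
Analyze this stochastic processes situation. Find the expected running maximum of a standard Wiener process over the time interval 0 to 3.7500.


E(max B(s)) = sqrt(2t/pi)
= sqrt(2*3.7500/pi)
= sqrt(2.3873)
= 1.5451

1.5451


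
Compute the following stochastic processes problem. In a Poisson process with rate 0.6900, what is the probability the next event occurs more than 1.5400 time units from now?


P(X > t) = exp(-lambda * t)
= exp(-0.6900 * 1.5400)
= exp(-1.0626) = 0.3456

0.3456


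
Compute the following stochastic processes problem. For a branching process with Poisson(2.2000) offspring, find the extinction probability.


Since mu = 2.2000 > 1, extinction prob q < 1.
Solve s = exp(mu*(s-1)) iteratively.
q = 0.1563

0.1563


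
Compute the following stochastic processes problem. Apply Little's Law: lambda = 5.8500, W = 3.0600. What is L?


Little's Law: L = lambda * W
= 5.8500 * 3.0600
= 17.9010

17.9010


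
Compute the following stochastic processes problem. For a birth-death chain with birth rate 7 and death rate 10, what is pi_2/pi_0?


For birth-death process, pi_n/pi_0 = (lambda/mu)^n
= (7/10)^2
= 0.4900

0.4900


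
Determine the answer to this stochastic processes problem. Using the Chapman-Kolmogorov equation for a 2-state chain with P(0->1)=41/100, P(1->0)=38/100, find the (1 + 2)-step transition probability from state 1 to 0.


P^3 = P^1 * P^2
Computing via matrix multiplication of the transition matrix.
Entry (1,0) of P^3 = 0.4766

0.4766


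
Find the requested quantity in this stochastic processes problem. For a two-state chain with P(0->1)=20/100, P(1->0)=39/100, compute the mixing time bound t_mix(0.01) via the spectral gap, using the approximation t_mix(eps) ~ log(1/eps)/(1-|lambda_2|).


lambda_2 = |1 - p01 - p10| = |1 - 0.2000 - 0.3900| = 0.4100
t_mix ~ log(1/eps)/(1 - |lambda_2|)
= log(100)/(1 - 0.4100) = 4.6052/0.5900
= 7.8054

7.8054


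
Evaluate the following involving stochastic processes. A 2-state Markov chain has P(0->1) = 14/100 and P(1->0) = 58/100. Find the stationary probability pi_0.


Stationary distribution: pi_0 = p10/(p01+p10), pi_1 = p01/(p01+p10)
p01 = 0.1400, p10 = 0.5800
pi_0 = 0.8056

0.8056


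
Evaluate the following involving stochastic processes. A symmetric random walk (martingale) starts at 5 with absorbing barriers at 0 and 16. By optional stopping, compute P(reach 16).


By optional stopping theorem: E(M at tau) = M(0) = 5
P(hit 16)*16 + P(hit 0)*0 = 5
P(hit 16) = (5 - 0)/(16 - 0) = 5/16 = 0.3125

0.3125


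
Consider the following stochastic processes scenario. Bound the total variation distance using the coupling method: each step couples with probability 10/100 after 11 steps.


TV distance bound <= (1-delta)^n
= (1 - 0.1000)^11
= 0.9000^11
= 0.3138

0.3138


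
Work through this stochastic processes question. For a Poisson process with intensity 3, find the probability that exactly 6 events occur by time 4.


P(N(t)=k) = (lambda*t)^k * exp(-lambda*t) / k!
lambda*t = 12
= 12^6 * exp(-12) / 6!
= 2985984 * 6.1442e-06 / 720
= 0.0255

0.0255


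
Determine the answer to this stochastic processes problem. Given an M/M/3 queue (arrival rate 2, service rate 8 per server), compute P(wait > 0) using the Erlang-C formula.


a = lambda/mu = 0.2500
rho = a/c = 0.0833
Erlang-C formula applied:
C(c,a) = 0.0022

0.0022


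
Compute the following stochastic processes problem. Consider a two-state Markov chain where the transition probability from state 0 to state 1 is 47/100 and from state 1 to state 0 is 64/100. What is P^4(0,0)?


Computing P^4 by matrix multiplication.
P = [[0.5300, 0.4700], [0.6400, 0.3600]]
After raising P to the power 4:
P^4(0,0) = 0.5766

0.5766


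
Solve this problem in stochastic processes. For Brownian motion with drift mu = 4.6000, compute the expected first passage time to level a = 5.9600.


Expected first passage time = a/mu
= 5.9600/4.6000
= 1.2957

1.2957


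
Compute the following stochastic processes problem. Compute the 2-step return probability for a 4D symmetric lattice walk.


P(return in 2 steps) = P(reverse first step) = 1/(2d)
= 1/8
= 0.1250

0.1250


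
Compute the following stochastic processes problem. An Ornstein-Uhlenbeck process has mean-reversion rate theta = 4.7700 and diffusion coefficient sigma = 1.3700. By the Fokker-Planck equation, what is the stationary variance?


Stationary variance = sigma^2 / (2*theta)
= 1.3700^2 / (2*4.7700)
= 1.8769 / 9.5400
= 0.1967

0.1967


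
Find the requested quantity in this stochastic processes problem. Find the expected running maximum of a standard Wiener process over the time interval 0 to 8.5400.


E(max B(s)) = sqrt(2t/pi)
= sqrt(2*8.5400/pi)
= sqrt(5.4367)
= 2.3317

2.3317


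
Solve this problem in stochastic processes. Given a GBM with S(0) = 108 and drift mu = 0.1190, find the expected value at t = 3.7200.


E[S(t)] = S(0) * exp(mu * t)
= 108 * exp(0.1190 * 3.7200)
= 108 * 1.5569
= 168.1424

168.1424


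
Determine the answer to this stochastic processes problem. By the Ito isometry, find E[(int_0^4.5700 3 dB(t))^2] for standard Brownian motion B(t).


By Ito isometry: E[(int f dB)^2] = int f^2 dt
= 3^2 * 4.5700
= 9 * 4.5700 = 41.1300

41.1300


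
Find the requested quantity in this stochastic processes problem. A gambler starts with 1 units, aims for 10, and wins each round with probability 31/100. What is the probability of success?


Gambler's ruin formula:
r = q/p = 0.6900/0.3100 = 2.2258
P(win) = (1 - r^i)/(1 - r^N)
= (1 - 2.2258^1)/(1 - 2.2258^10)
= 4.1086e-04

4.1086e-04


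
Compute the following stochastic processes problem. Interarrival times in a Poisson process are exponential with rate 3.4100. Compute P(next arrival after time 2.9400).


P(X > t) = exp(-lambda * t)
= exp(-3.4100 * 2.9400)
= exp(-10.0254) = 4.4261e-05

4.4261e-05


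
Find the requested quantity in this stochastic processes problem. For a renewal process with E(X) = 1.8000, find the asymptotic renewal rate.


Long-run renewal rate = 1/E(X)
= 1/1.8000
= 0.5556

0.5556


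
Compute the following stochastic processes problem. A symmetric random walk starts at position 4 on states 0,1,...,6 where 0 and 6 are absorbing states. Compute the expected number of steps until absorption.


For symmetric RW on 0,...,N with absorbing barriers, E(i) = i*(N-i)
E(4) = 4 * 2 = 8

8


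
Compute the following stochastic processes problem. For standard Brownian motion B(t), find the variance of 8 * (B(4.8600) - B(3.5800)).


Var(alpha*(B(t)-B(s))) = alpha^2 * (t-s)
= 8^2 * (4.8600 - 3.5800)
= 64 * 1.2800
= 81.9200

81.9200


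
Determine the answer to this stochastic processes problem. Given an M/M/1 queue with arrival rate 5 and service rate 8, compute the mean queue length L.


rho = 5/8 = 0.6250
L = rho/(1-rho)
= 0.6250/0.3750
= 1.6667

1.6667


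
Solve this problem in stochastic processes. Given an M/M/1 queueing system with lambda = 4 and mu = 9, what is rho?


rho = lambda/mu
= 4/9
= 0.4444

0.4444


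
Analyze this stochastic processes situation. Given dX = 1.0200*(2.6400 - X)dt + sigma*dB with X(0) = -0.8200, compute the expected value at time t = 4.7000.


E[X(t)] = mu + (X(0) - mu)*exp(-theta*t)
= 2.6400 + (-0.8200 - 2.6400)*exp(-1.0200*4.7000)
= 2.6400 + -3.4600 * 0.0083
= 2.6114

2.6114


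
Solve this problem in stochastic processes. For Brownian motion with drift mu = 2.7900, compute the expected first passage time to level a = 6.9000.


Expected first passage time = a/mu
= 6.9000/2.7900
= 2.4731

2.4731


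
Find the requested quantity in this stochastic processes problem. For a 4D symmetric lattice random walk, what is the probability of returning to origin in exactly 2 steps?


P(return in 2 steps) = P(reverse first step) = 1/(2d)
= 1/8
= 0.1250

0.1250


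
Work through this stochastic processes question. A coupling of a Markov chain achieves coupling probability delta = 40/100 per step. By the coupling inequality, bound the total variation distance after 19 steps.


TV distance bound <= (1-delta)^n
= (1 - 0.4000)^19
= 0.6000^19
= 6.0936e-05

6.0936e-05


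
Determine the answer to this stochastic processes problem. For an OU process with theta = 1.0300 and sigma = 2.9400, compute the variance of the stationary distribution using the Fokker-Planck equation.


Stationary variance = sigma^2 / (2*theta)
= 2.9400^2 / (2*1.0300)
= 8.6436 / 2.0600
= 4.1959

4.1959


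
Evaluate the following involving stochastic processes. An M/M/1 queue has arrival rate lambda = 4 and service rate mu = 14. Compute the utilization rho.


rho = lambda/mu
= 4/14
= 0.2857

0.2857


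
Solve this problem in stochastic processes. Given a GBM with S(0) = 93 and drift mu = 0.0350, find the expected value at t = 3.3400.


E[S(t)] = S(0) * exp(mu * t)
= 93 * exp(0.0350 * 3.3400)
= 93 * 1.1240
= 104.5327

104.5327


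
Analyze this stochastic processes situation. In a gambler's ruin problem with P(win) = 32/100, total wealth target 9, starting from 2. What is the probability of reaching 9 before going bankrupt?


Gambler's ruin formula:
r = q/p = 0.6800/0.3200 = 2.1250
P(win) = (1 - r^i)/(1 - r^N)
= (1 - 2.1250^2)/(1 - 2.1250^9)
= 0.0040

0.0040


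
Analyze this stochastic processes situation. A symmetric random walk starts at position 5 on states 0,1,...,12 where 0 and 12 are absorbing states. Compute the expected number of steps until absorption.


For symmetric RW on 0,...,N with absorbing barriers, E(i) = i*(N-i)
E(5) = 5 * 7 = 35

35


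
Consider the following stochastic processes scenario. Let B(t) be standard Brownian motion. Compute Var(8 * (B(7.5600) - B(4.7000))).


Var(alpha*(B(t)-B(s))) = alpha^2 * (t-s)
= 8^2 * (7.5600 - 4.7000)
= 64 * 2.8600
= 183.0400

183.0400


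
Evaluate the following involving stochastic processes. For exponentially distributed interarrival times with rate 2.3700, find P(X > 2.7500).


P(X > t) = exp(-lambda * t)
= exp(-2.3700 * 2.7500)
= exp(-6.5175) = 0.0015

0.0015


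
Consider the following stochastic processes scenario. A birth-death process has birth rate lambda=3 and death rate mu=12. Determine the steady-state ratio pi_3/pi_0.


For birth-death process, pi_n/pi_0 = (lambda/mu)^n
= (3/12)^3
= 0.0156

0.0156


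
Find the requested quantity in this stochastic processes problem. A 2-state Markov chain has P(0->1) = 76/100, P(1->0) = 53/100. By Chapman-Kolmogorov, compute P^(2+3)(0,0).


P^5 = P^2 * P^3
Computing via matrix multiplication of the transition matrix.
Entry (0,0) of P^5 = 0.4096

0.4096


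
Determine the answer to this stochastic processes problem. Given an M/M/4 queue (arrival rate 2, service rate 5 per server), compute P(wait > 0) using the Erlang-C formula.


a = lambda/mu = 0.4000
rho = a/c = 0.1000
Erlang-C formula applied:
C(c,a) = 7.9444e-04

7.9444e-04


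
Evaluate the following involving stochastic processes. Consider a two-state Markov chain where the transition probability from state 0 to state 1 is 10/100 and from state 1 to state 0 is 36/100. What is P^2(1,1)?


Computing P^2 by matrix multiplication.
P = [[0.9000, 0.1000], [0.3600, 0.6400]]
After raising P to the power 2:
P^2(1,1) = 0.4456

0.4456


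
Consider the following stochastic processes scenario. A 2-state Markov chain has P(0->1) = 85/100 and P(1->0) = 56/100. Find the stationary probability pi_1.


Stationary distribution: pi_0 = p10/(p01+p10), pi_1 = p01/(p01+p10)
p01 = 0.8500, p10 = 0.5600
pi_1 = 0.6028

0.6028


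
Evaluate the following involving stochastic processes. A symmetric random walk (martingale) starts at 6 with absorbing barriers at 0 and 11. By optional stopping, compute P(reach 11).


By optional stopping theorem: E(M at tau) = M(0) = 6
P(hit 11)*11 + P(hit 0)*0 = 6
P(hit 11) = (6 - 0)/(11 - 0) = 6/11 = 0.5455

0.5455


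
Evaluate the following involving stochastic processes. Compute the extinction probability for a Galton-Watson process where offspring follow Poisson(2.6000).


Since mu = 2.6000 > 1, extinction prob q < 1.
Solve s = exp(mu*(s-1)) iteratively.
q = 0.0951

0.0951


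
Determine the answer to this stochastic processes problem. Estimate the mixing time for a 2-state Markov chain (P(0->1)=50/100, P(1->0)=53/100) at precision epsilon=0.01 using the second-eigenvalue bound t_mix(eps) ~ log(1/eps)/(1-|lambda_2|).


lambda_2 = |1 - p01 - p10| = |1 - 0.5000 - 0.5300| = 0.0300
t_mix ~ log(1/eps)/(1 - |lambda_2|)
= log(100)/(1 - 0.0300) = 4.6052/0.9700
= 4.7476

4.7476


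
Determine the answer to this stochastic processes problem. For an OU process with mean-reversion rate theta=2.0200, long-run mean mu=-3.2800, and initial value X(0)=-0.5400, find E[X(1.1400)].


E[X(t)] = mu + (X(0) - mu)*exp(-theta*t)
= -3.2800 + (-0.5400 - -3.2800)*exp(-2.0200*1.1400)
= -3.2800 + 2.7400 * 0.1000
= -3.0061

-3.0061


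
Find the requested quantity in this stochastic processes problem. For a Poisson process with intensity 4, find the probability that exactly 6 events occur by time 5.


P(N(t)=k) = (lambda*t)^k * exp(-lambda*t) / k!
lambda*t = 20
= 20^6 * exp(-20) / 6!
= 64000000 * 2.0612e-09 / 720
= 1.8321e-04

1.8321e-04


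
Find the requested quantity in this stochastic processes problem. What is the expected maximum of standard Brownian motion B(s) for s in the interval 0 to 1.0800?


E(max B(s)) = sqrt(2t/pi)
= sqrt(2*1.0800/pi)
= sqrt(0.6875)
= 0.8292

0.8292


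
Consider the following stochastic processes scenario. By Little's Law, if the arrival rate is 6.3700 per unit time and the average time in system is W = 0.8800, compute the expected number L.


Little's Law: L = lambda * W
= 6.3700 * 0.8800
= 5.6056

5.6056


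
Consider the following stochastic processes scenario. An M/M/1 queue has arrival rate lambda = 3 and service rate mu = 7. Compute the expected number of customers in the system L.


rho = 3/7 = 0.4286
L = rho/(1-rho)
= 0.4286/0.5714
= 0.7500

0.7500


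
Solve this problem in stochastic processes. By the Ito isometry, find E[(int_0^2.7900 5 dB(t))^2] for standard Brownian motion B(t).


By Ito isometry: E[(int f dB)^2] = int f^2 dt
= 5^2 * 2.7900
= 25 * 2.7900 = 69.7500

69.7500


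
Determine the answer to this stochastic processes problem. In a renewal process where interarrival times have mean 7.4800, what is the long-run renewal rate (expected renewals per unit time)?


Long-run renewal rate = 1/E(X)
= 1/7.4800
= 0.1337

0.1337


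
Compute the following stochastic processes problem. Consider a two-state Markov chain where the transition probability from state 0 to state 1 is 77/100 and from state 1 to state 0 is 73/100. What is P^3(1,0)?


Computing P^3 by matrix multiplication.
P = [[0.2300, 0.7700], [0.7300, 0.2700]]
After raising P to the power 3:
P^3(1,0) = 0.5475

0.5475


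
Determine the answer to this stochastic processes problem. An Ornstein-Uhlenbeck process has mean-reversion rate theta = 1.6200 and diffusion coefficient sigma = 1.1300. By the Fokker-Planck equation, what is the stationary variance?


Stationary variance = sigma^2 / (2*theta)
= 1.1300^2 / (2*1.6200)
= 1.2769 / 3.2400
= 0.3941

0.3941


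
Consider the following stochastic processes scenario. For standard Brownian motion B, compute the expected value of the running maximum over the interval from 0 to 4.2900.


E(max B(s)) = sqrt(2t/pi)
= sqrt(2*4.2900/pi)
= sqrt(2.7311)
= 1.6526

1.6526


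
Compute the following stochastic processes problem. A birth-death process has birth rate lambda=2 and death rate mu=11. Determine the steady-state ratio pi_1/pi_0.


For birth-death process, pi_n/pi_0 = (lambda/mu)^n
= (2/11)^1
= 0.1818

0.1818


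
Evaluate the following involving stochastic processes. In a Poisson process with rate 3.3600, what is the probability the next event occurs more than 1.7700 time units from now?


P(X > t) = exp(-lambda * t)
= exp(-3.3600 * 1.7700)
= exp(-5.9472) = 0.0026

0.0026


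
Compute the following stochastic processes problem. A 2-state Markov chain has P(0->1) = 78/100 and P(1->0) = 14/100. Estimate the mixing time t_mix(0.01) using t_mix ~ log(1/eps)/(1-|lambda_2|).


lambda_2 = |1 - p01 - p10| = |1 - 0.7800 - 0.1400| = 0.0800
t_mix ~ log(1/eps)/(1 - |lambda_2|)
= log(100)/(1 - 0.0800) = 4.6052/0.9200
= 5.0056

5.0056


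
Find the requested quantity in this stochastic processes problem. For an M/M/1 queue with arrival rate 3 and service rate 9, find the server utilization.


rho = lambda/mu
= 3/9
= 0.3333

0.3333


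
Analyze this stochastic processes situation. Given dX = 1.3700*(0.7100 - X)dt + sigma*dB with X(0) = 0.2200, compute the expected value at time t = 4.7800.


E[X(t)] = mu + (X(0) - mu)*exp(-theta*t)
= 0.7100 + (0.2200 - 0.7100)*exp(-1.3700*4.7800)
= 0.7100 + -0.4900 * 0.0014
= 0.7093

0.7093


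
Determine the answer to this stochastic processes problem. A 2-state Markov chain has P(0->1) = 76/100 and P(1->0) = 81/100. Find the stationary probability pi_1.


Stationary distribution: pi_0 = p10/(p01+p10), pi_1 = p01/(p01+p10)
p01 = 0.7600, p10 = 0.8100
pi_1 = 0.4841

0.4841


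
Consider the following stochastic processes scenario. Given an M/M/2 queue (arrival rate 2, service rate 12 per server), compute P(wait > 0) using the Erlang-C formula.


a = lambda/mu = 0.1667
rho = a/c = 0.0833
Erlang-C formula applied:
C(c,a) = 0.0128

0.0128


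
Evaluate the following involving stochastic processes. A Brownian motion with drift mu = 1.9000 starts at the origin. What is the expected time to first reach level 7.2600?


Expected first passage time = a/mu
= 7.2600/1.9000
= 3.8211

3.8211


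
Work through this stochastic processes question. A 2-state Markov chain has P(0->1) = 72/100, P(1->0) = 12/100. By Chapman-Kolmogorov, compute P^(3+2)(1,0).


P^5 = P^3 * P^2
Computing via matrix multiplication of the transition matrix.
Entry (1,0) of P^5 = 0.1428

0.1428


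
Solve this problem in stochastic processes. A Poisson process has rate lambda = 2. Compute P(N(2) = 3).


P(N(t)=k) = (lambda*t)^k * exp(-lambda*t) / k!
lambda*t = 4
= 4^3 * exp(-4) / 3!
= 64 * 0.0183 / 6
= 0.1954

0.1954


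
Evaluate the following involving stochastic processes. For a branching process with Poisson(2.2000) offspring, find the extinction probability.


Since mu = 2.2000 > 1, extinction prob q < 1.
Solve s = exp(mu*(s-1)) iteratively.
q = 0.1563

0.1563


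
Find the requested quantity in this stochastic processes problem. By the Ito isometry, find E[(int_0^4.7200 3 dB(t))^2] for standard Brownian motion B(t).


By Ito isometry: E[(int f dB)^2] = int f^2 dt
= 3^2 * 4.7200
= 9 * 4.7200 = 42.4800

42.4800


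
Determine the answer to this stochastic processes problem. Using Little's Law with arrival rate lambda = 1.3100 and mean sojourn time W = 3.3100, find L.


Little's Law: L = lambda * W
= 1.3100 * 3.3100
= 4.3361

4.3361
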